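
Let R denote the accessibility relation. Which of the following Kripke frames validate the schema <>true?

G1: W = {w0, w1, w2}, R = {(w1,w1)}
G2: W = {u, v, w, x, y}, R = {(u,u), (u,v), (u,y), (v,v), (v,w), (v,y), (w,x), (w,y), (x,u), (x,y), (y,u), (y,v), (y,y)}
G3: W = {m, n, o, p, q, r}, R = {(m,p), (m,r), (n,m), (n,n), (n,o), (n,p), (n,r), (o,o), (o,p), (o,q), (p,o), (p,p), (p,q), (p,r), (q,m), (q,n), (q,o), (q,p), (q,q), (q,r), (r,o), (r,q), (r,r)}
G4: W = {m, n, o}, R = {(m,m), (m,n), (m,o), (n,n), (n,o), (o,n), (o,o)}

Frame correspondent (Sahlqvist): forall x exists y Rxy — i.e. seriality.
G1: fails — world w0 has no successor.
G2: condition met.
G3: condition met.
G4: condition met.
Valid on: G2, G3, G4.

G2, G3, G4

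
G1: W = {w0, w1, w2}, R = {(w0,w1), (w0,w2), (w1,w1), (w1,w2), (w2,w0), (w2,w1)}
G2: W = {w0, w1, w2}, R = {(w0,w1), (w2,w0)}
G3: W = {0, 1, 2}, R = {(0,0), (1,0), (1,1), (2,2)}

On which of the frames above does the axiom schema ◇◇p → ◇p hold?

This is the axiom for a generalized confluence (Geach) condition; its first-order frame correspondent is ∀x ∀y (xR²y → ∃w (y = w ∧ xRw)).
G1: fails — w0R²w0 but no w with w0=w and w0Rw.
G2: fails — w2R²w1 but no w with w1=w and w2Rw.
G3: holds.
Valid on: G3.

G3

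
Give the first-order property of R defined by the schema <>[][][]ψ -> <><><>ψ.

This is a Sahlqvist (Geach-type) schema ◇^1□^3ψ → □^0◇^3ψ.
First-order correspondent: forall x forall y (xRy -> exists w (y R^3 w & x R^3 w)).

forall x forall y (xRy -> exists w (y R^3 w & x R^3 w))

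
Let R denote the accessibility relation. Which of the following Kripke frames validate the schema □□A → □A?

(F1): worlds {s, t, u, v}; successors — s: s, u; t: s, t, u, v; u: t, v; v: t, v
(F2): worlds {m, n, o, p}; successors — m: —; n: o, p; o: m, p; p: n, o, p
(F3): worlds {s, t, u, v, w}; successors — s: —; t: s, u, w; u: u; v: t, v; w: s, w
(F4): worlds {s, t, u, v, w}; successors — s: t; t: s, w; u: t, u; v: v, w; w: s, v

(F1), (F3)

This is the axiom for density; its first-order frame correspondent is ∀x ∀y (Rxy → ∃z (Rxz ∧ Rzy)).
(F1): satisfies the condition.
(F2): fails — Rom but no z with Roz and Rzm.
(F3): satisfies the condition.
(F4): fails — Rtw but no z with Rtz and Rzw.
Valid on: (F1), (F3).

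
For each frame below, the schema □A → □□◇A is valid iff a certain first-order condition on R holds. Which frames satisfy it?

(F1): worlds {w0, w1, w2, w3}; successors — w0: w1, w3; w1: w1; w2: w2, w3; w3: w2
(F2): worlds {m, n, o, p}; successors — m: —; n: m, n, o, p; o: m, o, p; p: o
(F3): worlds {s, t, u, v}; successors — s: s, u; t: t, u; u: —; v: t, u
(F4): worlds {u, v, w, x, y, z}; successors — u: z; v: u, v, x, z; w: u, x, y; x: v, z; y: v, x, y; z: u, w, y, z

This is the axiom for a generalized confluence (Geach) condition; its first-order frame correspondent is ∀x ∀z (xR²z → ∃w (xRw ∧ zRw)).
(F1): ✓.
(F2): fails — nR²m but no w with nRw and mRw.
(F3): fails — sR²u but no w with sRw and uRw.
(F4): fails — uR²w but no t with uRt and wRt.
Valid on: (F1).

(F1)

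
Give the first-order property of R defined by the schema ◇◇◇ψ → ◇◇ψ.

This is a Sahlqvist (Geach-type) schema ◇^3□^0ψ → □^0◇^2ψ.
Minimal-valuation argument: fix x; take any y with xR^3y and any z with xR^0z. Set V(ψ) to the set of worlds R-reachable from y in exactly 0 steps. Then □^0ψ holds at y, so the antecedent holds at x; validity forces ◇^2ψ at z, giving a w with zR^2w and yR^0w.
First-order correspondent: ∀x ∀y (xR³y → ∃w (y = w ∧ xR²w)).

∀x ∀y (xR³y → ∃w (y = w ∧ xR²w))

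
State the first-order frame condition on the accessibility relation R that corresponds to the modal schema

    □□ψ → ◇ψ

∀x ∃w (xR²w ∧ xRw)

This is a Sahlqvist (Geach-type) schema ◇^0□^2ψ → □^0◇^1ψ.
First-order correspondent: ∀x ∃w (xR²w ∧ xRw).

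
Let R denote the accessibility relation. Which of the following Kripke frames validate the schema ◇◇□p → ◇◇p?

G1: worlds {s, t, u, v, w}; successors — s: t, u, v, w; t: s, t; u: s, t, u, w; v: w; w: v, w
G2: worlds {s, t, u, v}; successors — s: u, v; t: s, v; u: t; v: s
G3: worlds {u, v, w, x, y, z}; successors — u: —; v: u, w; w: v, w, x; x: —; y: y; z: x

This is the axiom for a generalized confluence (Geach) condition; its first-order frame correspondent is ∀x ∀y (xR²y → ∃w (yRw ∧ xR²w)).
G1: ✓.
G2: fails — sR²s but no w with sRw and sR²w.
G3: fails — vR²x but no t with xRt and vR²t.

G1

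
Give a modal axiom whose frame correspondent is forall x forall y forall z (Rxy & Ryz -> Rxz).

This is transitivity; the standard corresponding axiom is 4: □p → □□p.
Suppose □p→□□p is valid. Take Rxy, Ryz and set V(p)={w : Rxw}. Then □p at x, so □□p at x, so □p at y, so p at z, i.e. Rxz.

□p → □□p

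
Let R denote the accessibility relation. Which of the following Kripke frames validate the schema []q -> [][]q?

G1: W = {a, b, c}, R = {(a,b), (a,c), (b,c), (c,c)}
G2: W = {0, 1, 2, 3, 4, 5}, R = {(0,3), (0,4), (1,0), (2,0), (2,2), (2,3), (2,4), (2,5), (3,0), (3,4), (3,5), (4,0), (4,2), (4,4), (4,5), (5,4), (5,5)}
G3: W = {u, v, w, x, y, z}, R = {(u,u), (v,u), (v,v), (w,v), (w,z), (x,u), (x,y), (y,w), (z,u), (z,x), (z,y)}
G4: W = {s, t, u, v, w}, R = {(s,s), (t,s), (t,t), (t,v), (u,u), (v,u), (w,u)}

G1

This is the axiom for transitivity; its first-order frame correspondent is forall x forall y forall z (Rxy & Ryz -> Rxz).
G1: holds.
G2: fails — R10 and R04 but not R14.
G3: fails — Ryw and Rwv but not Ryv.
G4: fails — Rtv and Rvu but not Rtu.
Valid on: G1.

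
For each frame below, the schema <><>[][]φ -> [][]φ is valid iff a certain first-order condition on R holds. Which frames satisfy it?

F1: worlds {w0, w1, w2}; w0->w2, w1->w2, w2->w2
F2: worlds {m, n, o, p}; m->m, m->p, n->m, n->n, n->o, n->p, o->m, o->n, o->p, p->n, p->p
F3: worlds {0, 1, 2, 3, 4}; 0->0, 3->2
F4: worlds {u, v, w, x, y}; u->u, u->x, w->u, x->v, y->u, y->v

F1, F3

This is the axiom for a generalized confluence (Geach) condition; its first-order frame correspondent is forall x forall y forall z ((x R^2 y & x R^2 z) -> exists w (y R^2 w & z = w)).
F1: satisfies the condition.
F2: fails — nR²m, nR²o but no w with mR²w and o=w.
F3: satisfies the condition.
F4: fails — uR²v, uR²u but no t with vR²t and u=t.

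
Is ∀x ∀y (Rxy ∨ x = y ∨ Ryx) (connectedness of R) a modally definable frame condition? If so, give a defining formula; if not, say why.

Any modally definable frame class is closed under disjoint unions.
Take 3 disjoint single-world reflexive frames: each is trivially connected, but their disjoint union has 3 worlds with no edge between distinct components, so it is not connected.
So no modal formula (or set of formulas) defines exactly the connected frames.

No — not modally definable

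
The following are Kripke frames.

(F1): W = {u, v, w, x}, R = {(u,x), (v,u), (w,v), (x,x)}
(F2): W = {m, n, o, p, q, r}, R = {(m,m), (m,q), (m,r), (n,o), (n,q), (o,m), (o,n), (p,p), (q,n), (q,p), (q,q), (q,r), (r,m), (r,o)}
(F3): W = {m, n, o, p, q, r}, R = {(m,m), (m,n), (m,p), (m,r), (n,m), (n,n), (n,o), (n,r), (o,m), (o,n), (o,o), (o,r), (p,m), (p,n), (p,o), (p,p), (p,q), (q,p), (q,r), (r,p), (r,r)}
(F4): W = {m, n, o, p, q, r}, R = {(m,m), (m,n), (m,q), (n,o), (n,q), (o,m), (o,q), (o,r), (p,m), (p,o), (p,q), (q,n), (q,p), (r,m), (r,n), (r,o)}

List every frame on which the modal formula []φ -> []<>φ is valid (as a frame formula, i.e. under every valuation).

(F3)

Frame correspondent (Sahlqvist): forall x forall z (xRz -> exists w (xRw & zRw)) — i.e. a generalized confluence (Geach) condition.
(F1): fails — vRu but no t with vRt and uRt.
(F2): fails — nRo but no w with nRw and oRw.
(F3): holds.
(F4): fails — nRq but no w with nRw and qRw.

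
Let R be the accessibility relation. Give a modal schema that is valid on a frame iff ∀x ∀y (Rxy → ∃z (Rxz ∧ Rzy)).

A defining formula is □□s → □s (the C4 axiom).
Suppose □□s→□s is valid. Take Rxy and set V(s)={w : xR²w}. Then □□s at x, so □s at x, so s at y, i.e. ∃z(Rxz∧Rzy).

□□s → □s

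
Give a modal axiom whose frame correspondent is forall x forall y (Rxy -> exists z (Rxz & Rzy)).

A defining formula is □□p → □p (the C4 axiom).
Suppose □□p→□p is valid. Take Rxy and set V(p)={w : xR²w}. Then □□p at x, so □p at x, so p at y, i.e. ∃z(Rxz∧Rzy).

□□p → □p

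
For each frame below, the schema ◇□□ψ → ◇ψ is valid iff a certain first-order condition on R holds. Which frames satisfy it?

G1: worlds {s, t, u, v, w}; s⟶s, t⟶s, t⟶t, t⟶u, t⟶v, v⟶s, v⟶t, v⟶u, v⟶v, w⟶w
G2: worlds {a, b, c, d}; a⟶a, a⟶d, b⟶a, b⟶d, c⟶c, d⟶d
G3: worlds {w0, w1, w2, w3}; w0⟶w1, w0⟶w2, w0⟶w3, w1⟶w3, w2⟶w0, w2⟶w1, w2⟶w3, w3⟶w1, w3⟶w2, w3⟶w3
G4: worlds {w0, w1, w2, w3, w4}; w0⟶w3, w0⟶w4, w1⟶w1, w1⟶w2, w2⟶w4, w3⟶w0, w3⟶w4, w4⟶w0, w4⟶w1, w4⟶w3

G2, G3, G4

Frame correspondent (Sahlqvist): ∀x ∀y (xRy → ∃w (yR²w ∧ xRw)) — i.e. a generalized confluence (Geach) condition.
G1: fails — tRu but no w* with uR²w* and tRw*.
G2: holds.
G3: holds.
G4: holds.
Valid on: G2, G3, G4.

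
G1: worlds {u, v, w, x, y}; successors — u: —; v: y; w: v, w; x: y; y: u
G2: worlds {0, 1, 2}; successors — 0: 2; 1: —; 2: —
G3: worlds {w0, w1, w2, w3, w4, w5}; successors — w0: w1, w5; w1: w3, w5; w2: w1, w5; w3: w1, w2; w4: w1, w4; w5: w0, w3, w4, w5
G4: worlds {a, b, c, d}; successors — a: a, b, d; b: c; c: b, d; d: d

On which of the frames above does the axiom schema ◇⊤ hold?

G3, G4

This is the axiom for seriality; its first-order frame correspondent is ∀x ∃y Rxy.
G1: fails — world u has no successor.
G2: fails — world 1 has no successor.
G3: satisfies the condition.
G4: satisfies the condition.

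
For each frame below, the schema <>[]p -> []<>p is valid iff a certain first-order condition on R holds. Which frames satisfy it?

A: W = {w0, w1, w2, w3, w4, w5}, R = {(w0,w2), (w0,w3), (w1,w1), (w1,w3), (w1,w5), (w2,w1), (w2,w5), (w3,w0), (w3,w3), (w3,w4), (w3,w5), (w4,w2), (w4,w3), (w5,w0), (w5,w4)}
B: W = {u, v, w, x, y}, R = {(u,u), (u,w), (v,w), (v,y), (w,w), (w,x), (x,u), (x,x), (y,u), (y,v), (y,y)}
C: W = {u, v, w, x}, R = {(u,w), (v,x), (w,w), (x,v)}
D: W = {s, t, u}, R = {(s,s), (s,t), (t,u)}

The schema corresponds to convergence: forall x forall y forall z (Rxy & Rxz -> exists w (Ryw & Rzw)).
A: fails — Rw1w5 and Rw1w1 but w5 and w1 have no common successor.
B: fails — Rvw and Rvy but w and y have no common successor.
C: condition met.
D: fails — Rss and Rst but s and t have no common successor.

C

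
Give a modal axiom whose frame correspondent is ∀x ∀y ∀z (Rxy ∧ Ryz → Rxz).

□r → □□r

A defining formula is □r → □□r (the 4 axiom).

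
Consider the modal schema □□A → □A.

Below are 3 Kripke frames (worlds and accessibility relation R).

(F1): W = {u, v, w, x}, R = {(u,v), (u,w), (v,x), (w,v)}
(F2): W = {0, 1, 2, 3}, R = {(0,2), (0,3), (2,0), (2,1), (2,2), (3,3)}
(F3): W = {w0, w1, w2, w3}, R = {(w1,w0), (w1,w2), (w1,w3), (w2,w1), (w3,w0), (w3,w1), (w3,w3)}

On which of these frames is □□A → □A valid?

(F2)

This is the axiom for density; its first-order frame correspondent is ∀x ∀y (Rxy → ∃z (Rxz ∧ Rzy)).
(F1): fails — Rvx but no z with Rvz and Rzx.
(F2): condition met.
(F3): fails — Rw1w2 but no z with Rw1z and Rzw2.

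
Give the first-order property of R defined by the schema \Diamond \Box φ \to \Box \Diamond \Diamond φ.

This is a Sahlqvist (Geach-type) schema ◇^1□^1φ → □^1◇^2φ.
Minimal-valuation argument: fix x; take any y with xR^1y and any z with xR^1z. Set V(φ) to the set of worlds R-reachable from y in exactly 1 step. Then □^1φ holds at y, so the antecedent holds at x; validity forces ◇^2φ at z, giving a w with zR^2w and yR^1w.
First-order correspondent: \forall x \forall y \forall z ((xRy \wedge xRz) \to \exists w (yRw \wedge z R^2 w)).

\forall x \forall y \forall z ((xRy \wedge xRz) \to \exists w (yRw \wedge z R^2 w))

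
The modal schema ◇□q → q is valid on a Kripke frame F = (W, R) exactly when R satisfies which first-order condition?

symmetry: ∀x ∀y (Rxy → Ryx)

Replacing q by ¬q and contraposing gives the equivalent schema q → □◇q.
Suppose q→□◇q is valid. Take Rxy and set V(q)={x}. Then q at x, so □◇q at x, so ◇q at y, so some z with Ryz has q; z=x, i.e. Ryx.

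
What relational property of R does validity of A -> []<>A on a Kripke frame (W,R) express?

Suppose A→□◇A is valid. Take Rxy and set V(A)={x}. Then A at x, so □◇A at x, so ◇A at y, so some z with Ryz has A; z=x, i.e. Ryx.

Symmetry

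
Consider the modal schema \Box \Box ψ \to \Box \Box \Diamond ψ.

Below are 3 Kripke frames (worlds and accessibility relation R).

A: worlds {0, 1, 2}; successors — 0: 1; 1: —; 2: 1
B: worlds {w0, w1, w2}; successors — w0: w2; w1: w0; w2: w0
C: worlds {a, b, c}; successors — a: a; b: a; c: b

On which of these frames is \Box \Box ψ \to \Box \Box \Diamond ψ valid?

The schema corresponds to a generalized confluence (Geach) condition: \forall x \forall z (x R^2 z \to \exists w (x R^2 w \wedge zRw)).
A: holds.
B: fails — w0R²w0 but no w with w0R²w and w0Rw.
C: holds.
Valid on: A, C.

A, C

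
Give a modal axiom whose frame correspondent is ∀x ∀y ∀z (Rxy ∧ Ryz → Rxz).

□q → □□q

A defining formula is □q → □□q (the 4 axiom).
Suppose □q→□□q is valid. Take Rxy, Ryz and set V(q)={w : Rxw}. Then □q at x, so □□q at x, so □q at y, so q at z, i.e. Rxz.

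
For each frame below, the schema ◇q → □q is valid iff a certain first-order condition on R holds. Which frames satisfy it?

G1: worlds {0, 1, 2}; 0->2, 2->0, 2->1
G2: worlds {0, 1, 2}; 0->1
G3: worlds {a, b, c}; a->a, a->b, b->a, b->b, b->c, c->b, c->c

The schema corresponds to partial functionality: ∀x ∀y ∀z (Rxy ∧ Rxz → y = z).
G1: fails — 2 sees both 0 and 1.
G2: holds.
G3: fails — a sees both a and b.
Valid on: G2.

G2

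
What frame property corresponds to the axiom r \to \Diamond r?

reflexivity

This is a form of the T axiom.
Its frame correspondent is reflexivity — \forall x Rxx.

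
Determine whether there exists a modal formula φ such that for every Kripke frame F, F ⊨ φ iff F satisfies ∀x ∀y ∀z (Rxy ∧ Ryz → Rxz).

Yes, by □p → □□p

This is a Sahlqvist condition; the 4 axiom □p → □□p defines it.
Suppose □p→□□p is valid. Take Rxy, Ryz and set V(p)={w : Rxw}. Then □p at x, so □□p at x, so □p at y, so p at z, i.e. Rxz.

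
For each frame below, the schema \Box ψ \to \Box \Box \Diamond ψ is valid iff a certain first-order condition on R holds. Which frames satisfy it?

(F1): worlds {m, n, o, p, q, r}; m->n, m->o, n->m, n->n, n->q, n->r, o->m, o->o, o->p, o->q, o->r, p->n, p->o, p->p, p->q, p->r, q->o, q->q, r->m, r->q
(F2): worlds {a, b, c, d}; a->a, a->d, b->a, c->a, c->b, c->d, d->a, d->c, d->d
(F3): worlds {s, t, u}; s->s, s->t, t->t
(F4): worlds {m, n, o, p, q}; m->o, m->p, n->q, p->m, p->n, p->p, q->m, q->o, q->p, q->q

This is the axiom for a generalized confluence (Geach) condition; its first-order frame correspondent is \forall x \forall z (x R^2 z \to \exists w (xRw \wedge zRw)).
(F1): fails — mR²r but no w with mRw and rRw.
(F2): ✓.
(F3): ✓.
(F4): fails — mR²n but no w with mRw and nRw.

(F2), (F3)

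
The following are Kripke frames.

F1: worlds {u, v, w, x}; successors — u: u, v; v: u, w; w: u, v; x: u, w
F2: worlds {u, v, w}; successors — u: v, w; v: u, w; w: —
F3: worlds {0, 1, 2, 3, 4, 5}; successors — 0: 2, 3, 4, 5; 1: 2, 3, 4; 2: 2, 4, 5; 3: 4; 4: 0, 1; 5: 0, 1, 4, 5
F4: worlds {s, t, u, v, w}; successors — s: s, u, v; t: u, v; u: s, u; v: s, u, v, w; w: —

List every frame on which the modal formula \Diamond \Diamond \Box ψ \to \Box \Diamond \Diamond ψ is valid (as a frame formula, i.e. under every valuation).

This is the axiom for a generalized confluence (Geach) condition; its first-order frame correspondent is \forall x \forall y \forall z ((x R^2 y \wedge xRz) \to \exists w (yRw \wedge z R^2 w)).
F1: satisfies the condition.
F2: fails — uR²u, uRw but no t with uRt and wR²t.
F3: fails — 0R²0, 0R3 but no w with 0Rw and 3R²w.
F4: fails — sR²w, sRs but no w* with wRw* and sR²w*.

F1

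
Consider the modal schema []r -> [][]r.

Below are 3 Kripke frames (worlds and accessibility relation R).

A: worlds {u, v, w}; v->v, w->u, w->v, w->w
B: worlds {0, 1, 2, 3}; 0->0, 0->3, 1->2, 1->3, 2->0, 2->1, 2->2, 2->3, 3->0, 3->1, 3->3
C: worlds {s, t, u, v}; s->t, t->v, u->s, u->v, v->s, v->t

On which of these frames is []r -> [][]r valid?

A

Frame correspondent (Sahlqvist): forall x forall y forall z (Rxy & Ryz -> Rxz) — i.e. transitivity.
A: holds.
B: fails — R31 and R12 but not R32.
C: fails — Ruv and Rvt but not Rut.
Valid on: A.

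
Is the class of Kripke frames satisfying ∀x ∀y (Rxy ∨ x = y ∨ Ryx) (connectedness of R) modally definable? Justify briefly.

Any modally definable frame class is closed under disjoint unions.
Take 4 disjoint single-world reflexive frames: each is trivially connected, but their disjoint union has 4 worlds with no edge between distinct components, so it is not connected.
Hence connectedness of R is not modally definable.

No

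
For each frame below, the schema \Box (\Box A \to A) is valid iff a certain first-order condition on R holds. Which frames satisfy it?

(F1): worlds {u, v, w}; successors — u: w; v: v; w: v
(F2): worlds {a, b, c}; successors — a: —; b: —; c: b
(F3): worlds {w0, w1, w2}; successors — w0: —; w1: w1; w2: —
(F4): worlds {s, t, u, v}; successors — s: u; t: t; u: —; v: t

(F3)

The schema corresponds to shift-reflexivity: \forall x \forall y (Rxy \to Ryy).
(F1): fails — Ruw but not Rww.
(F2): fails — Rcb but not Rbb.
(F3): holds.
(F4): fails — Rsu but not Ruu.
Valid on: (F3).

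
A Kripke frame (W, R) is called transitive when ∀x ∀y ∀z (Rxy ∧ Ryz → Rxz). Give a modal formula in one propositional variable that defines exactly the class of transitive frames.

□p → □□p

This is transitivity; the standard corresponding axiom is 4: □p → □□p.
Suppose □p→□□p is valid. Take Rxy, Ryz and set V(p)={w : Rxw}. Then □p at x, so □□p at x, so □p at y, so p at z, i.e. Rxz.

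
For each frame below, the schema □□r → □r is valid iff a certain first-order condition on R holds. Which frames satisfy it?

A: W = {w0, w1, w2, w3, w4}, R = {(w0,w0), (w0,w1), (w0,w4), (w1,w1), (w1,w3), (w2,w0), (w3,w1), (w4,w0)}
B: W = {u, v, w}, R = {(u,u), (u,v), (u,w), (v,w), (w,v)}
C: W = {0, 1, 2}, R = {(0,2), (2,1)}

The schema corresponds to density: ∀x ∀y (Rxy → ∃z (Rxz ∧ Rzy)).
A: condition met.
B: fails — Rvw but no z with Rvz and Rzw.
C: fails — R21 but no z with R2z and Rz1.
Valid on: A.

A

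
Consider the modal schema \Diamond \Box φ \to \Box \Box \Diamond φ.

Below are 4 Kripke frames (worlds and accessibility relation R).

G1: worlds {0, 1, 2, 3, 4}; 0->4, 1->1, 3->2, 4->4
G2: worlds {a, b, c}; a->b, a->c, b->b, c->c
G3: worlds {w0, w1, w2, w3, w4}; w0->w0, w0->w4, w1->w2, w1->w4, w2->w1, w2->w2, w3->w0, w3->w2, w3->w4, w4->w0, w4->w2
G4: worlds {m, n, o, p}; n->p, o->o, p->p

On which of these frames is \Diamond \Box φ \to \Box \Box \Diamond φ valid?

Frame correspondent (Sahlqvist): \forall x \forall y \forall z ((xRy \wedge x R^2 z) \to \exists w (yRw \wedge zRw)) — i.e. a generalized confluence (Geach) condition.
G1: holds.
G2: fails — aRb, aR²c but no w with bRw and cRw.
G3: fails — w0Rw0, w0R²w2 but no w with w0Rw and w2Rw.
G4: holds.
Valid on: G1, G4.

G1, G4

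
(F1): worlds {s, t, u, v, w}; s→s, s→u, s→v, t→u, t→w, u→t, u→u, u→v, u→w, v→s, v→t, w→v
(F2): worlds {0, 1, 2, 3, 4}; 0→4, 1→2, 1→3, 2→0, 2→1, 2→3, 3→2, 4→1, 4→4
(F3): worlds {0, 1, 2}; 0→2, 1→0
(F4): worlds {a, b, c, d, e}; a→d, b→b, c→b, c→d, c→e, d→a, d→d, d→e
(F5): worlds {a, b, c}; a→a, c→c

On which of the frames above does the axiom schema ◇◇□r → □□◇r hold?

The schema corresponds to a generalized confluence (Geach) condition: ∀x ∀y ∀z ((xR²y ∧ xR²z) → ∃w (yRw ∧ zRw)).
(F1): fails — sR²t, sR²v but no w* with tRw* and vRw*.
(F2): fails — 0R²1, 0R²4 but no w with 1Rw and 4Rw.
(F3): fails — 1R²2, 1R²2 but no w with 2Rw and 2Rw.
(F4): fails — aR²a, aR²e but no w with aRw and eRw.
(F5): holds.
Valid on: (F5).

(F5)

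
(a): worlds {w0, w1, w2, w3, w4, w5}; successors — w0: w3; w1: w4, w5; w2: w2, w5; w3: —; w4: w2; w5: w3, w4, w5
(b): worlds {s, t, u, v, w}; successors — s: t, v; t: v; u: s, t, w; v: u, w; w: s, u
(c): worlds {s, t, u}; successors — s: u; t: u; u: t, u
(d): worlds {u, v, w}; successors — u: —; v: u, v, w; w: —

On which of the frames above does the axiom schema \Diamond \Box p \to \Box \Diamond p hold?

The schema corresponds to convergence: \forall x \forall y \forall z (Rxy \wedge Rxz \to \exists w (Ryw \wedge Rzw)).
(a): fails — Rw0w3 and Rw0w3 but w3 and w3 have no common successor.
(b): fails — Rsv and Rst but v and t have no common successor.
(c): ✓.
(d): fails — Rvu and Rvu but u and u have no common successor.

(c)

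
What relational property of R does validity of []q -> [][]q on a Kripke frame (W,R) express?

transitivity: forall x forall y forall z (Rxy & Ryz -> Rxz)

Suppose □q→□□q is valid. Take Rxy, Ryz and set V(q)={w : Rxw}. Then □q at x, so □□q at x, so □q at y, so q at z, i.e. Rxz.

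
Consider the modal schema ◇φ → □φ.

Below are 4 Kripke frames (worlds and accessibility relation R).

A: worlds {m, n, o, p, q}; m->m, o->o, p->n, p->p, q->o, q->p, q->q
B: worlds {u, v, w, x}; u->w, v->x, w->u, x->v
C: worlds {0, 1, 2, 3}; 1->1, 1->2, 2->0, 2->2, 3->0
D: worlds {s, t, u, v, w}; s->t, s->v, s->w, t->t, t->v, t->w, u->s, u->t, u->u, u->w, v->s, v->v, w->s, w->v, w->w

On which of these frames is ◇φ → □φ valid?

B

The schema corresponds to partial functionality: ∀x ∀y ∀z (Rxy ∧ Rxz → y = z).
A: fails — p sees both n and p.
B: condition met.
C: fails — 1 sees both 1 and 2.
D: fails — s sees both t and v.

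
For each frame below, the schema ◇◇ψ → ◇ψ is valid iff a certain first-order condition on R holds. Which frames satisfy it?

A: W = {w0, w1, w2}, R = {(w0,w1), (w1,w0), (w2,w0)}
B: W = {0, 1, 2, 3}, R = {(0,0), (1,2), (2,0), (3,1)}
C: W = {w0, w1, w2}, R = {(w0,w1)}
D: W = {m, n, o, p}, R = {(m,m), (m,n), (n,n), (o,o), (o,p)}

This is the axiom for transitivity; its first-order frame correspondent is ∀x ∀y ∀z (Rxy ∧ Ryz → Rxz).
A: fails — Rw0w1 and Rw1w0 but not Rw0w0.
B: fails — R12 and R20 but not R10.
C: holds.
D: holds.

C, D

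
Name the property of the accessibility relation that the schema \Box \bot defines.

Emptiness of R

□⊥ is valid iff no world has any successor (otherwise □⊥ fails at any world with one).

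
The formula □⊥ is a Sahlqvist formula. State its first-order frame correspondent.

□⊥ is valid iff no world has any successor (otherwise □⊥ fails at any world with one).
Conversely, any frame satisfying ∀x ∀y ¬Rxy validates the schema.
So the correspondent is emptiness of R.

emptiness of R: ∀x ∀y ¬Rxy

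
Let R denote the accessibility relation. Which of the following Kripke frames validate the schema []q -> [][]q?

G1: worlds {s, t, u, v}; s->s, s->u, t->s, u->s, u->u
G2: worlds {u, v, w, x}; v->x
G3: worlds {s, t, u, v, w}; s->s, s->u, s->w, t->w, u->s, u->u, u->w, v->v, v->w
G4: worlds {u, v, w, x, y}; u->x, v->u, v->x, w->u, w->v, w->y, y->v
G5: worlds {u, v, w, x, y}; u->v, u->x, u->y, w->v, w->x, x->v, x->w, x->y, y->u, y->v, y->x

Frame correspondent (Sahlqvist): forall x forall y forall z (Rxy & Ryz -> Rxz) — i.e. transitivity.
G1: fails — Rts and Rsu but not Rtu.
G2: ✓.
G3: ✓.
G4: fails — Rwu and Rux but not Rwx.
G5: fails — Rxw and Rwx but not Rxx.
Valid on: G2, G3.

G2, G3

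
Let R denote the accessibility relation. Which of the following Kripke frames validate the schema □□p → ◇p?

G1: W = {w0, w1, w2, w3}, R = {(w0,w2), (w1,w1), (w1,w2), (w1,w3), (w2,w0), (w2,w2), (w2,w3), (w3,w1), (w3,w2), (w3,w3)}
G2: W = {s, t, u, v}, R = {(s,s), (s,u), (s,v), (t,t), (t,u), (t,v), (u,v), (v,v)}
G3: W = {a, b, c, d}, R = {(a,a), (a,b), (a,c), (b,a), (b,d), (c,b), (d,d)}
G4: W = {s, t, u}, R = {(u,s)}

This is the axiom for a generalized confluence (Geach) condition; its first-order frame correspondent is ∀x ∃w (xR²w ∧ xRw).
G1: ✓.
G2: ✓.
G3: fails — at c but no w with cR²w and cRw.
G4: fails — at s but no w with sR²w and sRw.

G1, G2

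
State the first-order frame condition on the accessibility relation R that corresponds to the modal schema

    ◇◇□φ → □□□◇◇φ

∀x ∀y ∀z ((xR²y ∧ xR³z) → ∃w (yRw ∧ zR²w))

This is a Sahlqvist (Geach-type) schema ◇^2□^1φ → □^3◇^2φ.
Minimal-valuation argument: fix x; take any y with xR^2y and any z with xR^3z. Set V(φ) to the set of worlds R-reachable from y in exactly 1 step. Then □^1φ holds at y, so the antecedent holds at x; validity forces ◇^2φ at z, giving a w with zR^2w and yR^1w.
First-order correspondent: ∀x ∀y ∀z ((xR²y ∧ xR³z) → ∃w (yRw ∧ zR²w)).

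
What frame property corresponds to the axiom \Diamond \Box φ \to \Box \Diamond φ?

Suppose ◇□φ→□◇φ is valid. Take Rxy, Rxz and set V(φ)={w : Ryw}. Then □φ at y so ◇□φ at x, so □◇φ at x, so ◇φ at z, giving w with Rzw and Ryw.
Conversely, any frame satisfying \forall x \forall y \forall z (Rxy \wedge Rxz \to \exists w (Ryw \wedge Rzw)) validates the schema.
So the correspondent is convergence.

convergence: \forall x \forall y \forall z (Rxy \wedge Rxz \to \exists w (Ryw \wedge Rzw))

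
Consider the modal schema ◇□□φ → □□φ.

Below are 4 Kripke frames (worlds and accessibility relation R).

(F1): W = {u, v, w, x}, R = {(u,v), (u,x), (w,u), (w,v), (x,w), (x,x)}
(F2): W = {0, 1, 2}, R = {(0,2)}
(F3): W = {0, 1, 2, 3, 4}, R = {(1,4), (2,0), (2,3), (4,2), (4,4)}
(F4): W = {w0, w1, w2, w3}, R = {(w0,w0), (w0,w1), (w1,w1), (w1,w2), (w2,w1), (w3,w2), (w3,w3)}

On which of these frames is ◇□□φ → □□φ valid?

(F2)

The schema corresponds to a generalized confluence (Geach) condition: ∀x ∀y ∀z ((xRy ∧ xR²z) → ∃w (yR²w ∧ z = w)).
(F1): fails — uRv, uR²w but no t with vR²t and w=t.
(F2): satisfies the condition.
(F3): fails — 4R2, 4R²0 but no w with 2R²w and 0=w.
(F4): fails — w0Rw1, w0R²w0 but no w with w1R²w and w0=w.
Valid on: (F2).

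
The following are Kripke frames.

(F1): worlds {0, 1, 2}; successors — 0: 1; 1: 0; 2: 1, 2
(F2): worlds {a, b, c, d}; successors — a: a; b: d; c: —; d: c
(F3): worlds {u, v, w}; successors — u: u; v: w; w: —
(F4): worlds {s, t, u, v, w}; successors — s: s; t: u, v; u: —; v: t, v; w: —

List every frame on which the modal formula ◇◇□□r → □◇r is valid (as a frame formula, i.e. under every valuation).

Frame correspondent (Sahlqvist): ∀x ∀y ∀z ((xR²y ∧ xRz) → ∃w (yR²w ∧ zRw)) — i.e. a generalized confluence (Geach) condition.
(F1): fails — 2R²0, 2R2 but no w with 0R²w and 2Rw.
(F2): fails — bR²c, bRd but no w with cR²w and dRw.
(F3): holds.
(F4): fails — tR²t, tRu but no w* with tR²w* and uRw*.
Valid on: (F3).

(F3)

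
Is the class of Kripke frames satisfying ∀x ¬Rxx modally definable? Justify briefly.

Not definable by any modal formula

Any modally definable frame class is closed under surjective bounded morphisms.
The 5-cycle (worlds 0,1,2,3,4 with 0→1→2→3→4→0) is irreflexive, and the map sending every world to a single reflexive point • is a surjective bounded morphism (forth: every edge maps to (•,•); back: every world has a successor). So any modal formula valid on the 5-cycle is also valid on the reflexive point, which is not irreflexive.
Hence irreflexivity is not modally definable.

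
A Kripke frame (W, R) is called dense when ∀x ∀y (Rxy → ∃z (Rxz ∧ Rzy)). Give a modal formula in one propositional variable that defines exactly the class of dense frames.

□□s → □s

The condition is density. The C4 schema □□s → □s defines it.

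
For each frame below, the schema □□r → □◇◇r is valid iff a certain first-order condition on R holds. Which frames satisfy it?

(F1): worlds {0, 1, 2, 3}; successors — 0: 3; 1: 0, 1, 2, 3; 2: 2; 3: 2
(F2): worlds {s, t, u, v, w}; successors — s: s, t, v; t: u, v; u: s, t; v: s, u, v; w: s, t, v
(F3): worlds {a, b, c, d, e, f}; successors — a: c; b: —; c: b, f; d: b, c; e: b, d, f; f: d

(F1), (F2)

This is the axiom for a generalized confluence (Geach) condition; its first-order frame correspondent is ∀x ∀z (xRz → ∃w (xR²w ∧ zR²w)).
(F1): condition met.
(F2): condition met.
(F3): fails — aRc but no w with aR²w and cR²w.
Valid on: (F1), (F2).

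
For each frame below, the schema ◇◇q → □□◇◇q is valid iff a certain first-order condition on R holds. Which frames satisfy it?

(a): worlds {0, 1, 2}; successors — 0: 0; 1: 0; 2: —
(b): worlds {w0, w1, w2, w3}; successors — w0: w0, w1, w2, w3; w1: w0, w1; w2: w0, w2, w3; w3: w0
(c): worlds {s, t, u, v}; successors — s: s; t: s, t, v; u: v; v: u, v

This is the axiom for a generalized confluence (Geach) condition; its first-order frame correspondent is ∀x ∀y ∀z ((xR²y ∧ xR²z) → ∃w (y = w ∧ zR²w)).
(a): condition met.
(b): condition met.
(c): fails — tR²s, tR²u but no w with s=w and uR²w.

(a), (b)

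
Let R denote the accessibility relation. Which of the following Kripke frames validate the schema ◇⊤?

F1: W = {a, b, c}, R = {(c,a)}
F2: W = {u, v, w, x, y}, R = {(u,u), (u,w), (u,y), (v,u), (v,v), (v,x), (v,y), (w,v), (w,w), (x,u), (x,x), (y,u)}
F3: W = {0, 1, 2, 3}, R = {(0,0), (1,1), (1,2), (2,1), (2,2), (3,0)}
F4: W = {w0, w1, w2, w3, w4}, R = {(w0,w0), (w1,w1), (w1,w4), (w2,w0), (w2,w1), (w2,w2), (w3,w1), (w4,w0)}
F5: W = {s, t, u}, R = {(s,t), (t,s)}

The schema corresponds to seriality: ∀x ∃y Rxy.
F1: fails — world a has no successor.
F2: ✓.
F3: ✓.
F4: ✓.
F5: fails — world u has no successor.

F2, F3, F4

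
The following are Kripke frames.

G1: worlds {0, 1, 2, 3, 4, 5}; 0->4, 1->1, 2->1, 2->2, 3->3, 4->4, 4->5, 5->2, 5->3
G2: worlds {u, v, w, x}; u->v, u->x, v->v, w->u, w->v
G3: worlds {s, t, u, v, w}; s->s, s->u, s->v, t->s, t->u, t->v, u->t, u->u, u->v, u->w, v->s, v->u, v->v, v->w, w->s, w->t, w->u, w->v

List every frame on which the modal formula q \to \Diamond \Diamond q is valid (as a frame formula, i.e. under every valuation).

G3

This is the axiom for a generalized confluence (Geach) condition; its first-order frame correspondent is \forall x \exists w (x = w \wedge x R^2 w).
G1: fails — at 0 but no w with 0=w and 0R²w.
G2: fails — at u but no t with u=t and uR²t.
G3: satisfies the condition.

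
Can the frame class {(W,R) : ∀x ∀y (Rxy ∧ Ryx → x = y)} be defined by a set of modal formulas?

Modal frame validity is preserved under surjective bounded morphisms.
The 4-cycle (worlds w0,w1,w2,w3 with w0→w1→w2→w3→w0) is antisymmetric. Sending even-indexed worlds to s and odd-indexed worlds to t is a surjective bounded morphism onto the two-world frame with s↔t, which is not antisymmetric.
So no modal formula (or set of formulas) defines exactly the antisymmetric frames.

Not modally definable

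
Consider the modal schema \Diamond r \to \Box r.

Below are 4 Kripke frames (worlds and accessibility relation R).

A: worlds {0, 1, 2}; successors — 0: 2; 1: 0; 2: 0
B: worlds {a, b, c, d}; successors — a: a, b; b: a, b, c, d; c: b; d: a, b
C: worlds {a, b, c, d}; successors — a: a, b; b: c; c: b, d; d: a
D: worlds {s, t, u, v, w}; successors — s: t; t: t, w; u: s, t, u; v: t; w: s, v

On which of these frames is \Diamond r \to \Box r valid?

The schema corresponds to partial functionality: \forall x \forall y \forall z (Rxy \wedge Rxz \to y = z).
A: holds.
B: fails — a sees both a and b.
C: fails — a sees both a and b.
D: fails — t sees both t and w.

A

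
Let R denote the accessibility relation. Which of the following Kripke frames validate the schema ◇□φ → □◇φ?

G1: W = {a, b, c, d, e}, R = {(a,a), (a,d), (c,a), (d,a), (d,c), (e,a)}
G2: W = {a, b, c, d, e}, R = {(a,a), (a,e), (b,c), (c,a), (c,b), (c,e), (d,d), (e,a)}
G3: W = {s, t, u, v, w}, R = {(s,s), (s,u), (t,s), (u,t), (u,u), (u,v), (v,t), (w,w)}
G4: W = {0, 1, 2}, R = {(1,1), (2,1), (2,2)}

Frame correspondent (Sahlqvist): ∀x ∀y ∀z (Rxy ∧ Rxz → ∃w (Ryw ∧ Rzw)) — i.e. convergence.
G1: satisfies the condition.
G2: fails — Rcb and Rce but b and e have no common successor.
G3: fails — Ruv and Rut but v and t have no common successor.
G4: satisfies the condition.

G1, G4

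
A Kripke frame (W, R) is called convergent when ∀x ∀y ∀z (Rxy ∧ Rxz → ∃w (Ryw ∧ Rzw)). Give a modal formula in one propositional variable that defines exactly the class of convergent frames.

This is convergence; the standard corresponding axiom is .2: ◇□q → □◇q.
Suppose ◇□q→□◇q is valid. Take Rxy, Rxz and set V(q)={w : Ryw}. Then □q at y so ◇□q at x, so □◇q at x, so ◇q at z, giving w with Rzw and Ryw.

◇□q → □◇q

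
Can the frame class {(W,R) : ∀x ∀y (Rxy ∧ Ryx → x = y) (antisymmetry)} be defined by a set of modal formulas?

Not modally definable

Modal frame validity is preserved under surjective bounded morphisms.
The 4-cycle (worlds s,t,u,v with s→t→u→v→s) is antisymmetric. Sending even-indexed worlds to s and odd-indexed worlds to t is a surjective bounded morphism onto the two-world frame with s↔t, which is not antisymmetric.
So no modal formula (or set of formulas) defines exactly the antisymmetric frames.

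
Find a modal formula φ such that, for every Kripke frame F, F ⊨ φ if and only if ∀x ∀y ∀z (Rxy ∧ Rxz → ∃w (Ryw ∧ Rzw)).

◇□ψ → □◇ψ

The condition is convergence. The .2 schema ◇□ψ → □◇ψ defines it.
Suppose ◇□ψ→□◇ψ is valid. Take Rxy, Rxz and set V(ψ)={w : Ryw}. Then □ψ at y so ◇□ψ at x, so □◇ψ at x, so ◇ψ at z, giving w with Rzw and Ryw.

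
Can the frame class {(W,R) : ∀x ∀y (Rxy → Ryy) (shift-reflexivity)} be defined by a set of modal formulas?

The condition is shift-reflexivity. A defining modal formula is □(□p → p).

Yes, by □(□p → p)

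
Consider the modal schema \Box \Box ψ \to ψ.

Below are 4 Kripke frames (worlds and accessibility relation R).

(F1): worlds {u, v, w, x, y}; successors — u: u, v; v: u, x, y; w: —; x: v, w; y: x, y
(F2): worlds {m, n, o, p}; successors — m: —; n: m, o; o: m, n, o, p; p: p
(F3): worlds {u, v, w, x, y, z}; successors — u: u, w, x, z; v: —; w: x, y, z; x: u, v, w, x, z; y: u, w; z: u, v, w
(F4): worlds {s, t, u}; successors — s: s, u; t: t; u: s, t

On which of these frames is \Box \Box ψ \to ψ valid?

(F4)

The schema corresponds to a generalized confluence (Geach) condition: \forall x \exists w (x R^2 w \wedge x = w).
(F1): fails — at w but no t with wR²t and w=t.
(F2): fails — at m but no w with mR²w and m=w.
(F3): fails — at v but no t with vR²t and v=t.
(F4): condition met.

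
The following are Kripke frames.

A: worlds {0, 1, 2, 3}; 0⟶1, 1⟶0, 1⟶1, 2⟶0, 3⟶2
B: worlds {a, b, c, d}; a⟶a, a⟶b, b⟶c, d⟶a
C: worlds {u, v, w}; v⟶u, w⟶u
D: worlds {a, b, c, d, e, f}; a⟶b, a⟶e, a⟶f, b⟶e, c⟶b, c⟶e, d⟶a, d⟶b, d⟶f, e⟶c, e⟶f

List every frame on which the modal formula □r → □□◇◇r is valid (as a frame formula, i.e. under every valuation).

C

Frame correspondent (Sahlqvist): ∀x ∀z (xR²z → ∃w (xRw ∧ zR²w)) — i.e. a generalized confluence (Geach) condition.
A: fails — 3R²0 but no w with 3Rw and 0R²w.
B: fails — aR²b but no w with aRw and bR²w.
C: holds.
D: fails — aR²f but no w with aRw and fR²w.
Valid on: C.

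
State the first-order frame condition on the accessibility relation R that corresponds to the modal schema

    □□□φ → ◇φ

∀x ∃w (xR³w ∧ xRw)

This is a Sahlqvist (Geach-type) schema ◇^0□^3φ → □^0◇^1φ.
Minimal-valuation argument: fix x; take any y with xR^0y and any z with xR^0z. Set V(φ) to the set of worlds R-reachable from y in exactly 3 steps. Then □^3φ holds at y, so the antecedent holds at x; validity forces ◇^1φ at z, giving a w with zR^1w and yR^3w.
First-order correspondent: ∀x ∃w (xR³w ∧ xRw).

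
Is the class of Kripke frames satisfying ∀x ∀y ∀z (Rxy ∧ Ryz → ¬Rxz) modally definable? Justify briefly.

No — not modally definable

Modal frame validity is preserved under surjective bounded morphisms.
The 5-cycle (worlds a,b,c,d,e with a→b→c→d→e→a) is intransitive. Mapping every world to a single reflexive point • is a surjective bounded morphism; the reflexive point is not intransitive (R••∧R•• but R••).
So the class is not modally definable.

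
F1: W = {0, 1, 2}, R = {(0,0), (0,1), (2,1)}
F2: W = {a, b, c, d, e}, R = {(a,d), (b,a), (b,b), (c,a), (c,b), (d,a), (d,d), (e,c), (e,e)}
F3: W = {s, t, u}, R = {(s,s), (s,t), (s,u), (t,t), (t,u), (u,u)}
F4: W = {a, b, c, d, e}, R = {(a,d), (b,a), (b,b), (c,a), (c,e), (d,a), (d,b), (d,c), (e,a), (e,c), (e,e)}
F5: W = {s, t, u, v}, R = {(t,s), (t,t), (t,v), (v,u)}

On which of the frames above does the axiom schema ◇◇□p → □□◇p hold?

The schema corresponds to a generalized confluence (Geach) condition: ∀x ∀y ∀z ((xR²y ∧ xR²z) → ∃w (yRw ∧ zRw)).
F1: fails — 0R²0, 0R²1 but no w with 0Rw and 1Rw.
F2: fails — bR²a, bR²b but no w with aRw and bRw.
F3: ✓.
F4: fails — aR²a, aR²b but no w with aRw and bRw.
F5: fails — tR²s, tR²s but no w with sRw and sRw.
Valid on: F3.

F3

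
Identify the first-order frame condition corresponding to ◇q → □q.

This schema is the CD axiom.
Its frame correspondent is partial functionality — ∀x ∀y ∀z (Rxy ∧ Rxz → y = z).

partial functionality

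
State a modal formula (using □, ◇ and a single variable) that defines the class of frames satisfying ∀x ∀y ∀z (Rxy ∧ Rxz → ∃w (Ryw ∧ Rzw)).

The condition is convergence. The .2 schema ◇□q → □◇q defines it.
Suppose ◇□q→□◇q is valid. Take Rxy, Rxz and set V(q)={w : Ryw}. Then □q at y so ◇□q at x, so □◇q at x, so ◇q at z, giving w with Rzw and Ryw.

◇□q → □◇q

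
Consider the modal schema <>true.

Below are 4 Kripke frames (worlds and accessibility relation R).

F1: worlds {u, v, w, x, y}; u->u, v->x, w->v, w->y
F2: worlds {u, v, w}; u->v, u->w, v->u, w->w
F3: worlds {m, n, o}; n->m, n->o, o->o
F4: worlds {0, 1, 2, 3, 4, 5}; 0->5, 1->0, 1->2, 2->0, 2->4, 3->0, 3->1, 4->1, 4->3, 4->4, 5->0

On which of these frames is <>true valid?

F2, F4

The schema corresponds to seriality: forall x exists y Rxy.
F1: fails — world x has no successor.
F2: condition met.
F3: fails — world m has no successor.
F4: condition met.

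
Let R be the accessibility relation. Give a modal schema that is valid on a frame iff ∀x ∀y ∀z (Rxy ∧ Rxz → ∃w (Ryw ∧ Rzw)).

The condition is convergence. The .2 schema ◇□p → □◇p defines it.
Suppose ◇□p→□◇p is valid. Take Rxy, Rxz and set V(p)={w : Ryw}. Then □p at y so ◇□p at x, so □◇p at x, so ◇p at z, giving w with Rzw and Ryw.

◇□p → □◇p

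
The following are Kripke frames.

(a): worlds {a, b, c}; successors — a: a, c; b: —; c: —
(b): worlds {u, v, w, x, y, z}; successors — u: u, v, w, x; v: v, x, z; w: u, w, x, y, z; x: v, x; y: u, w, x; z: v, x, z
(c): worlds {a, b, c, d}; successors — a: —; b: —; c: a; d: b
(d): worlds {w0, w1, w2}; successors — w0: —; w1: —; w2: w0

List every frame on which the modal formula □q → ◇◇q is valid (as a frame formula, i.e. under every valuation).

(b)

This is the axiom for a generalized confluence (Geach) condition; its first-order frame correspondent is ∀x ∃w (xRw ∧ xR²w).
(a): fails — at b but no w with bRw and bR²w.
(b): ✓.
(c): fails — at a but no w with aRw and aR²w.
(d): fails — at w0 but no w with w0Rw and w0R²w.
Valid on: (b).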